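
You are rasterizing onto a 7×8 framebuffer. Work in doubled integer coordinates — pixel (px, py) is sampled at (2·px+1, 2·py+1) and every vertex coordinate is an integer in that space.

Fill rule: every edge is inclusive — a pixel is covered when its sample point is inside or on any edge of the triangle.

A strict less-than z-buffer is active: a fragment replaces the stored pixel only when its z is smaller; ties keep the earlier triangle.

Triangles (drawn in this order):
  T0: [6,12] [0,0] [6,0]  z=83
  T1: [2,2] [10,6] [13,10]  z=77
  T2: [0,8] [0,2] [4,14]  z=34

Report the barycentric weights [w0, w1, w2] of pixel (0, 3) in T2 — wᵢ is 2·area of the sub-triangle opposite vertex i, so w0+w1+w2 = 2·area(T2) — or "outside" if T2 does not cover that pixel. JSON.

T0:
  2·area = 72
  edge (6, 12)→(0, 0): d=(-6,-12) inclusive
  edge (0, 0)→(6, 0): d=(6,0) inclusive
  edge (6, 0)→(6, 12): d=(0,12) inclusive
    (0,0)@(1, 1): e=[6,6,60] → #
    (1,0)@(3, 1): e=[30,6,36] → #
    (2,0)@(5, 1): e=[54,6,12] → #
    (3,0)@(7, 1): e=[78,6,-12] → ·
    (0,1)@(1, 3): e=[-6,18,60] → ·
    (1,1)@(3, 3): e=[18,18,36] → #
    (3,1)@(7, 3): e=[66,18,-12] → ·
    (1,2)@(3, 5): e=[6,30,36] → #
    (3,2)@(7, 5): e=[54,30,-12] → ·
    (1,3)@(3, 7): e=[-6,42,36] → ·
    (2,3)@(5, 7): e=[18,42,12] → #
    (3,3)@(7, 7): e=[42,42,-12] → ·
  covered (9 px):
    # # # · · · ·
    · # # · · · ·
    · # # · · · ·
    · · # · · · ·
    · · # · · · ·
    · · · · · · ·
    · · · · · · ·
    · · · · · · ·
T1:
  2·area = 20
  edge (2, 2)→(10, 6): d=(8,4) inclusive
  edge (10, 6)→(13, 10): d=(3,4) inclusive
  edge (13, 10)→(2, 2): d=(-11,-8) inclusive
    (3,2)@(7, 5): e=[4,9,7] → #
    (4,2)@(9, 5): e=[-4,1,23] → ·
    (3,3)@(7, 7): e=[20,15,-15] → ·
    (4,3)@(9, 7): e=[12,7,1] → #
    (5,3)@(11, 7): e=[4,-1,17] → ·
    (4,4)@(9, 9): e=[28,13,-21] → ·
  covered (2 px):
    · · · · · · ·
    · · · · · · ·
    · · · # · · ·
    · · · · # · ·
    · · · · · · ·
    · · · · · · ·
    · · · · · · ·
    · · · · · · ·
T2:
  2·area = 24
  edge (0, 8)→(0, 2): d=(0,-6) inclusive
  edge (0, 2)→(4, 14): d=(4,12) inclusive
  edge (4, 14)→(0, 8): d=(-4,-6) inclusive
    (0,2)@(1, 5): e=[6,0,18] → #  [on edge]
    (1,2)@(3, 5): e=[18,-24,30] → ·
    (0,3)@(1, 7): e=[6,8,10] → #
    (1,3)@(3, 7): e=[18,-16,22] → ·
    (0,4)@(1, 9): e=[6,16,2] → #
    (1,4)@(3, 9): e=[18,-8,14] → ·
    (0,5)@(1, 11): e=[6,24,-6] → ·
    (1,5)@(3, 11): e=[18,0,6] → #  [on edge]
    (2,5)@(5, 11): e=[30,-24,18] → ·
    (1,6)@(3, 13): e=[18,8,-2] → ·
  covered (4 px):
    · · · · · · ·
    · · · · · · ·
    # · · · · · ·
    # · · · · · ·
    # · · · · · ·
    · # · · · · ·
    · · · · · · ·
    · · · · · · ·

Result: [8,10,6]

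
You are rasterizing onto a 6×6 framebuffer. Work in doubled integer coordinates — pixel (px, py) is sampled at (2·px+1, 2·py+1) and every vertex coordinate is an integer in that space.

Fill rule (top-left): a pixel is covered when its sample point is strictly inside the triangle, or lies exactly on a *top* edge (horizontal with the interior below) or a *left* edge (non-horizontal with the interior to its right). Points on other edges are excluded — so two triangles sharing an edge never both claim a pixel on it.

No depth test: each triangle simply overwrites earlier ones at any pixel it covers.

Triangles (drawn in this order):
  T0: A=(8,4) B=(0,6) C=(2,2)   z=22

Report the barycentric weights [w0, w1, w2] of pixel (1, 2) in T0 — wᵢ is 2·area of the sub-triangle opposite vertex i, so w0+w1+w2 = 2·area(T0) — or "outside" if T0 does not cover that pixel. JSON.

T0:
  2·area = 28
  edge (8, 4)→(0, 6): d=(-8,2) right/bottom  bias=-1
  edge (0, 6)→(2, 2): d=(2,-4) top-left  bias=+0
  edge (2, 2)→(8, 4): d=(6,2) right/bottom  bias=-1
    (1,1)@(3, 3): e=[18,6,4] → #
    (2,1)@(5, 3): e=[14,14,0] → ·  [on edge]
    (0,2)@(1, 5): e=[6,2,20] → #
    (2,2)@(5, 5): e=[-2,18,12] → ·
    (5,2)@(11, 5): e=[-14,42,0] → ·  [on edge]
    (0,3)@(1, 7): e=[-10,6,32] → ·
    (1,3)@(3, 7): e=[-14,14,28] → ·
  covered (3 px):
    · · · · · ·
    · # · · · ·
    # # · · · ·
    · · · · · ·
    · · · · · ·
    · · · · · ·

Result: [10,16,2]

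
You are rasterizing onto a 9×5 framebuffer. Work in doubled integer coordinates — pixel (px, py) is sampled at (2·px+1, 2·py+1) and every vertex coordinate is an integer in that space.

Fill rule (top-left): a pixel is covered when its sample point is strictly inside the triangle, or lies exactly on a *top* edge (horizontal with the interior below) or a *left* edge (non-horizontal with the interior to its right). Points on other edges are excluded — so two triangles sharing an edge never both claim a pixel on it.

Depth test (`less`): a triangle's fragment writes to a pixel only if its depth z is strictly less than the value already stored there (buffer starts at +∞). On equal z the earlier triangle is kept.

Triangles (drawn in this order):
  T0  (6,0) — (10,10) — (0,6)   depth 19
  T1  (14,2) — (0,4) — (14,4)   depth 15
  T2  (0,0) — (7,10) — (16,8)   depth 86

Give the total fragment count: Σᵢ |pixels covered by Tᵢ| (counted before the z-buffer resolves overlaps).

T0:
  2·area = 84
  edge (6, 0)→(10, 10): d=(4,10) right/bottom  bias=-1
  edge (10, 10)→(0, 6): d=(-10,-4) top-left  bias=+0
  edge (0, 6)→(6, 0): d=(6,-6) top-left  bias=+0
    (2,0)@(5, 1): e=[14,70,0] → #  [on edge]
    (3,0)@(7, 1): e=[-6,78,12] → ·
    (1,1)@(3, 3): e=[42,42,0] → #  [on edge]
    (3,1)@(7, 3): e=[2,58,24] → #
    (4,1)@(9, 3): e=[-18,66,36] → ·
    (0,2)@(1, 5): e=[70,14,0] → #  [on edge]
    (4,2)@(9, 5): e=[-10,46,48] → ·
    (0,3)@(1, 7): e=[78,-6,12] → ·
    (1,3)@(3, 7): e=[58,2,24] → #
    (4,3)@(9, 7): e=[-2,26,60] → ·
    (1,4)@(3, 9): e=[66,-18,36] → ·
    (2,4)@(5, 9): e=[46,-10,48] → ·
  covered (12 px):
    · · # · · · · · ·
    · # # # · · · · ·
    # # # # · · · · ·
    · # # # · · · · ·
    · · · · # · · · ·
T1:
  2·area = 28  (B↔C swapped to make it positive)
  edge (14, 2)→(14, 4): d=(0,2) right/bottom  bias=-1
  edge (14, 4)→(0, 4): d=(-14,0) right/bottom  bias=-1
  edge (0, 4)→(14, 2): d=(14,-2) top-left  bias=+0
    (3,1)@(7, 3): e=[14,14,0] → #  [on edge]
    (4,1)@(9, 3): e=[10,14,4] → #
    (5,1)@(11, 3): e=[6,14,8] → #
    (6,1)@(13, 3): e=[2,14,12] → #
    (7,1)@(15, 3): e=[-2,14,16] → ·
    (3,2)@(7, 5): e=[14,-14,28] → ·
    (4,2)@(9, 5): e=[10,-14,32] → ·
    (5,2)@(11, 5): e=[6,-14,36] → ·
    (6,2)@(13, 5): e=[2,-14,40] → ·
  covered (4 px):
    · · · · · · · · ·
    · · · # # # # · ·
    · · · · · · · · ·
    · · · · · · · · ·
    · · · · · · · · ·
T2:
  2·area = 104  (B↔C swapped to make it positive)
  edge (0, 0)→(16, 8): d=(16,8) right/bottom  bias=-1
  edge (16, 8)→(7, 10): d=(-9,2) right/bottom  bias=-1
  edge (7, 10)→(0, 0): d=(-7,-10) top-left  bias=+0
    (0,0)@(1, 1): e=[8,93,3] → #
    (1,0)@(3, 1): e=[-8,89,23] → ·
    (0,1)@(1, 3): e=[40,75,-11] → ·
    (1,1)@(3, 3): e=[24,71,9] → #
    (2,1)@(5, 3): e=[8,67,29] → #
    (3,1)@(7, 3): e=[-8,63,49] → ·
    (1,2)@(3, 5): e=[56,53,-5] → ·
    (2,2)@(5, 5): e=[40,49,15] → #
    (3,2)@(7, 5): e=[24,45,35] → #
    (4,2)@(9, 5): e=[8,41,55] → #
    (5,2)@(11, 5): e=[-8,37,75] → ·
    (2,3)@(5, 7): e=[72,31,1] → #
  covered (14 px):
    # · · · · · · · ·
    · # # · · · · · ·
    · · # # # · · · ·
    · · # # # # # · ·
    · · · # # # · · ·

Answer: 30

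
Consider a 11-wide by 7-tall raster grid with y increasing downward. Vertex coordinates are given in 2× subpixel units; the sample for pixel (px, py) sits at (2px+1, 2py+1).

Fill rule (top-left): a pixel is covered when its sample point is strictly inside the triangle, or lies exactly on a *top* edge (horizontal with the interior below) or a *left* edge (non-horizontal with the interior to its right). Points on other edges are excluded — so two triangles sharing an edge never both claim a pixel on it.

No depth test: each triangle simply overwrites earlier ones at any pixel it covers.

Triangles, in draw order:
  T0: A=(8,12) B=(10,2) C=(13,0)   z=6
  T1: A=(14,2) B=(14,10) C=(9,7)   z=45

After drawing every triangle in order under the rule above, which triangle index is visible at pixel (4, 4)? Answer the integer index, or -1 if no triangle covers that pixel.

T0:
  2·area = 26
  edge (8, 12)→(10, 2): d=(2,-10) top-left  bias=+0
  edge (10, 2)→(13, 0): d=(3,-2) top-left  bias=+0
  edge (13, 0)→(8, 12): d=(-5,12) right/bottom  bias=-1
    (5,1)@(11, 3): e=[12,5,9] → X
    (6,1)@(13, 3): e=[32,9,-15] → .
    (5,2)@(11, 5): e=[16,11,-1] → .
    (4,3)@(9, 7): e=[0,13,13] → X  [on edge]
    (5,3)@(11, 7): e=[20,17,-11] → .
    (4,4)@(9, 9): e=[4,19,3] → X
    (5,4)@(11, 9): e=[24,23,-21] → .
    (4,5)@(9, 11): e=[8,25,-7] → .
  covered (3 px):
    . . . . . . . . . . .
    . . . . . X . . . . .
    . . . . . . . . . . .
    . . . . X . . . . . .
    . . . . X . . . . . .
    . . . . . . . . . . .
    . . . . . . . . . . .
T1:
  2·area = 40
  edge (14, 2)→(14, 10): d=(0,8) right/bottom  bias=-1
  edge (14, 10)→(9, 7): d=(-5,-3) top-left  bias=+0
  edge (9, 7)→(14, 2): d=(5,-5) top-left  bias=+0
    (7,0)@(15, 1): e=[-8,48,0] → .  [on edge]
    (6,1)@(13, 3): e=[8,32,0] → X  [on edge]
    (7,1)@(15, 3): e=[-8,38,10] → .
    (5,2)@(11, 5): e=[24,16,0] → X  [on edge]
    (7,2)@(15, 5): e=[-8,28,20] → .
    (4,3)@(9, 7): e=[40,0,0] → X  [on edge]
    (7,3)@(15, 7): e=[-8,18,30] → .
    (3,4)@(7, 9): e=[56,-16,0] → .  [on edge]
    (4,4)@(9, 9): e=[40,-10,10] → .
    (5,4)@(11, 9): e=[24,-4,20] → .
    (6,4)@(13, 9): e=[8,2,30] → X
    (7,4)@(15, 9): e=[-8,8,40] → .
    (2,5)@(5, 11): e=[72,-32,0] → .  [on edge]
    (1,6)@(3, 13): e=[88,-48,0] → .  [on edge]
    (9,6)@(19, 13): e=[-40,0,80] → .  [on edge]
  covered (7 px):
    . . . . . . . . . . .
    . . . . . . X . . . .
    . . . . . X X . . . .
    . . . . X X X . . . .
    . . . . . . X . . . .
    . . . . . . . . . . .
    . . . . . . . . . . .

Z-buffer (winner per pixel, '.' = empty):
  . . . . . . . . . . .
  . . . . . 0 1 . . . .
  . . . . . 1 1 . . . .
  . . . . 1 1 1 . . . .
  . . . . 0 . 1 . . . .
  . . . . . . . . . . .
  . . . . . . . . . . .

Result: 0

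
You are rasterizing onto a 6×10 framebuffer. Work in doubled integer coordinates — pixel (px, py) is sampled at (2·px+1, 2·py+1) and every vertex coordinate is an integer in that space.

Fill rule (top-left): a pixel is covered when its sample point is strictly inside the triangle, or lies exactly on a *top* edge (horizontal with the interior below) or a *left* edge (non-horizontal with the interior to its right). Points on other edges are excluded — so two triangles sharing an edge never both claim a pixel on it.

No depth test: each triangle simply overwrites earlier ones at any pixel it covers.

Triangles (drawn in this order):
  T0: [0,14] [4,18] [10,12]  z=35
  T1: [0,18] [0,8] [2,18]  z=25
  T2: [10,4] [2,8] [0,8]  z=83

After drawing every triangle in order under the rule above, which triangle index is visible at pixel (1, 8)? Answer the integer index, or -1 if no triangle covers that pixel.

T0:
  2·area = 48  (B↔C swapped to make it positive)
  edge (0, 14)→(10, 12): d=(10,-2) top-left  bias=+0
  edge (10, 12)→(4, 18): d=(-6,6) right/bottom  bias=-1
  edge (4, 18)→(0, 14): d=(-4,-4) top-left  bias=+0
    (5,5)@(11, 11): e=[-8,0,56] → .  [on edge]
    (2,6)@(5, 13): e=[0,24,24] → X  [on edge]
    (3,6)@(7, 13): e=[4,12,32] → X
    (4,6)@(9, 13): e=[8,0,40] → .  [on edge]
    (0,7)@(1, 15): e=[12,36,0] → X  [on edge]
    (1,7)@(3, 15): e=[16,24,8] → X
    (3,7)@(7, 15): e=[24,0,24] → .  [on edge]
    (0,8)@(1, 17): e=[32,24,-8] → .
    (1,8)@(3, 17): e=[36,12,0] → X  [on edge]
    (2,8)@(5, 17): e=[40,0,8] → .  [on edge]
    (1,9)@(3, 19): e=[56,0,-8] → .  [on edge]
    (2,9)@(5, 19): e=[60,-12,0] → .  [on edge]
  covered (6 px):
    . . . . . .
    . . . . . .
    . . . . . .
    . . . . . .
    . . . . . .
    . . . . . .
    . . X X . .
    X X X . . .
    . X . . . .
    . . . . . .
T1:
  2·area = 20
  edge (0, 18)→(0, 8): d=(0,-10) top-left  bias=+0
  edge (0, 8)→(2, 18): d=(2,10) right/bottom  bias=-1
  edge (2, 18)→(0, 18): d=(-2,0) right/bottom  bias=-1
    (0,6)@(1, 13): e=[10,0,10] → .  [on edge]
    (0,7)@(1, 15): e=[10,4,6] → X
    (1,7)@(3, 15): e=[30,-16,6] → .
    (0,8)@(1, 17): e=[10,8,2] → X
    (1,8)@(3, 17): e=[30,-12,2] → .
    (0,9)@(1, 19): e=[10,12,-2] → .
  covered (2 px):
    . . . . . .
    . . . . . .
    . . . . . .
    . . . . . .
    . . . . . .
    . . . . . .
    . . . . . .
    X . . . . .
    X . . . . .
    . . . . . .
T2:
  2·area = 8
  edge (10, 4)→(2, 8): d=(-8,4) right/bottom  bias=-1
  edge (2, 8)→(0, 8): d=(-2,0) right/bottom  bias=-1
  edge (0, 8)→(10, 4): d=(10,-4) top-left  bias=+0
    (1,3)@(3, 7): e=[4,2,2] → X
    (2,3)@(5, 7): e=[-4,2,10] → .
    (1,4)@(3, 9): e=[-12,-2,22] → .
  covered (1 px):
    . . . . . .
    . . . . . .
    . . . . . .
    . X . . . .
    . . . . . .
    . . . . . .
    . . . . . .
    . . . . . .
    . . . . . .
    . . . . . .

Z-buffer (winner per pixel, '.' = empty):
  . . . . . .
  . . . . . .
  . . . . . .
  . 2 . . . .
  . . . . . .
  . . . . . .
  . . 0 0 . .
  1 0 0 . . .
  1 0 . . . .
  . . . . . .

Final: 0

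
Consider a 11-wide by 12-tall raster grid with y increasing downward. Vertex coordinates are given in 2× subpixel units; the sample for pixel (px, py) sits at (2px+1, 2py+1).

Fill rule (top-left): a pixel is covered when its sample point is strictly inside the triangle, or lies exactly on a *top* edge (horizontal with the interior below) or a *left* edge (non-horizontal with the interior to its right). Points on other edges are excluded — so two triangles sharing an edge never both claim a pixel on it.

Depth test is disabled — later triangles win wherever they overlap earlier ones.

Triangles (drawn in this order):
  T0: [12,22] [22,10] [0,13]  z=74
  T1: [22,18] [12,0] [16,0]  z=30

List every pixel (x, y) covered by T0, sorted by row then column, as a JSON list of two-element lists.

T0:
  2·area = 234  (B↔C swapped to make it positive)
  edge (12, 22)→(0, 13): d=(-12,-9) top-left  bias=+0
  edge (0, 13)→(22, 10): d=(22,-3) top-left  bias=+0
  edge (22, 10)→(12, 22): d=(-10,12) right/bottom  bias=-1
    (7,5)@(15, 11): e=[159,1,74] → X
    (8,5)@(17, 11): e=[177,7,50] → X
    (9,5)@(19, 11): e=[195,13,26] → X
    (10,5)@(21, 11): e=[213,19,2] → X
    (0,6)@(1, 13): e=[9,3,222] → X
    (1,6)@(3, 13): e=[27,9,198] → X
    (2,6)@(5, 13): e=[45,15,174] → X
    (3,6)@(7, 13): e=[63,21,150] → X
    (4,6)@(9, 13): e=[81,27,126] → X
    (5,6)@(11, 13): e=[99,33,102] → X
    (6,6)@(13, 13): e=[117,39,78] → X
    (10,6)@(21, 13): e=[189,63,-18] → .
  covered (31 px):
    . . . . . . . . . . .
    . . . . . . . . . . .
    . . . . . . . . . . .
    . . . . . . . . . . .
    . . . . . . . . . . .
    . . . . . . . X X X X
    X X X X X X X X X X .
    . X X X X X X X X . .
    . . . X X X X X . . .
    . . . . X X X . . . .
    . . . . . X . . . . .
    . . . . . . . . . . .
T1:
  2·area = 72
  edge (22, 18)→(12, 0): d=(-10,-18) top-left  bias=+0
  edge (12, 0)→(16, 0): d=(4,0) top-left  bias=+0
  edge (16, 0)→(22, 18): d=(6,18) right/bottom  bias=-1
    (6,0)@(13, 1): e=[8,4,60] → X
    (7,0)@(15, 1): e=[44,4,24] → X
    (8,0)@(17, 1): e=[80,4,-12] → .
    (6,1)@(13, 3): e=[-12,12,72] → .
    (7,1)@(15, 3): e=[24,12,36] → X
    (8,1)@(17, 3): e=[60,12,0] → .  [on edge]
    (7,2)@(15, 5): e=[4,20,48] → X
    (8,2)@(17, 5): e=[40,20,12] → X
    (9,2)@(19, 5): e=[76,20,-24] → .
    (7,3)@(15, 7): e=[-16,28,60] → .
    (8,3)@(17, 7): e=[20,28,24] → X
    (9,3)@(19, 7): e=[56,28,-12] → .
    (8,4)@(17, 9): e=[0,36,36] → X  [on edge]
    (9,4)@(19, 9): e=[36,36,0] → .  [on edge]
    (10,7)@(21, 15): e=[12,60,0] → .  [on edge]
  covered (8 px):
    . . . . . . X X . . .
    . . . . . . . X . . .
    . . . . . . . X X . .
    . . . . . . . . X . .
    . . . . . . . . X . .
    . . . . . . . . . X .
    . . . . . . . . . . .
    . . . . . . . . . . .
    . . . . . . . . . . .
    . . . . . . . . . . .
    . . . . . . . . . . .
    . . . . . . . . . . .

Answer: [[7,5],[8,5],[9,5],[10,5],[0,6],[1,6],[2,6],[3,6],[4,6],[5,6],[6,6],[7,6],[8,6],[9,6],[1,7],[2,7],[3,7],[4,7],[5,7],[6,7],[7,7],[8,7],[3,8],[4,8],[5,8],[6,8],[7,8],[4,9],[5,9],[6,9],[5,10]]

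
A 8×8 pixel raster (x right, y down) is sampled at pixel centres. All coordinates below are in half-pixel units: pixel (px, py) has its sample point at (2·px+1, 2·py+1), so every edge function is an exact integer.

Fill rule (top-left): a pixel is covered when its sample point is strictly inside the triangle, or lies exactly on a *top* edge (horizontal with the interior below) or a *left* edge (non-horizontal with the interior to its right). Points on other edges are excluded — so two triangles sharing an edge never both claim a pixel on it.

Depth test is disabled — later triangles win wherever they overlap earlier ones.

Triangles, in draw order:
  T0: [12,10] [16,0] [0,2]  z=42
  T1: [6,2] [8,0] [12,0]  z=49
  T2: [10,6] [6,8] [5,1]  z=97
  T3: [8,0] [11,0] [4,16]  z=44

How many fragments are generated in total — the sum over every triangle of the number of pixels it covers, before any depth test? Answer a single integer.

T0:
  2·area = 152  (B↔C swapped to make it positive)
  edge (12, 10)→(0, 2): d=(-12,-8) top-left  bias=+0
  edge (0, 2)→(16, 0): d=(16,-2) top-left  bias=+0
  edge (16, 0)→(12, 10): d=(-4,10) right/bottom  bias=-1
    (4,0)@(9, 1): e=[84,2,66] → X
    (5,0)@(11, 1): e=[100,6,46] → X
    (6,0)@(13, 1): e=[116,10,26] → X
    (7,0)@(15, 1): e=[132,14,6] → X
    (1,1)@(3, 3): e=[12,22,118] → X
    (2,1)@(5, 3): e=[28,26,98] → X
    (3,1)@(7, 3): e=[44,30,78] → X
    (7,1)@(15, 3): e=[108,46,-2] → .
    (1,2)@(3, 5): e=[-12,54,110] → .
    (2,2)@(5, 5): e=[4,58,90] → X
    (7,2)@(15, 5): e=[84,78,-10] → .
    (2,3)@(5, 7): e=[-20,90,82] → .
  covered (19 px):
    . . . . X X X X
    . X X X X X X .
    . . X X X X X .
    . . . . X X X .
    . . . . . X . .
    . . . . . . . .
    . . . . . . . .
    . . . . . . . .
T1:
  2·area = 8
  edge (6, 2)→(8, 0): d=(2,-2) top-left  bias=+0
  edge (8, 0)→(12, 0): d=(4,0) top-left  bias=+0
  edge (12, 0)→(6, 2): d=(-6,2) right/bottom  bias=-1
    (3,0)@(7, 1): e=[0,4,4] → X  [on edge]
    (4,0)@(9, 1): e=[4,4,0] → .  [on edge]
    (1,1)@(3, 3): e=[-4,12,0] → .  [on edge]
    (2,1)@(5, 3): e=[0,12,-4] → .  [on edge]
    (3,1)@(7, 3): e=[4,12,-8] → .
    (1,2)@(3, 5): e=[0,20,-12] → .  [on edge]
    (0,3)@(1, 7): e=[0,28,-20] → .  [on edge]
  covered (1 px):
    . . . X . . . .
    . . . . . . . .
    . . . . . . . .
    . . . . . . . .
    . . . . . . . .
    . . . . . . . .
    . . . . . . . .
    . . . . . . . .
T2:
  2·area = 30
  edge (10, 6)→(6, 8): d=(-4,2) right/bottom  bias=-1
  edge (6, 8)→(5, 1): d=(-1,-7) top-left  bias=+0
  edge (5, 1)→(10, 6): d=(5,5) right/bottom  bias=-1
    (2,0)@(5, 1): e=[30,0,0] → .  [on edge]
    (3,1)@(7, 3): e=[18,12,0] → .  [on edge]
    (3,2)@(7, 5): e=[10,10,10] → X
    (4,2)@(9, 5): e=[6,24,0] → .  [on edge]
    (3,3)@(7, 7): e=[2,8,20] → X
    (4,3)@(9, 7): e=[-2,22,10] → .
    (5,3)@(11, 7): e=[-6,36,0] → .  [on edge]
    (3,4)@(7, 9): e=[-6,6,30] → .
    (6,4)@(13, 9): e=[-18,48,0] → .  [on edge]
    (7,5)@(15, 11): e=[-30,60,0] → .  [on edge]
    (3,7)@(7, 15): e=[-30,0,60] → .  [on edge]
  covered (2 px):
    . . . . . . . .
    . . . . . . . .
    . . . X . . . .
    . . . X . . . .
    . . . . . . . .
    . . . . . . . .
    . . . . . . . .
    . . . . . . . .
T3:
  2·area = 48
  edge (8, 0)→(11, 0): d=(3,0) top-left  bias=+0
  edge (11, 0)→(4, 16): d=(-7,16) right/bottom  bias=-1
  edge (4, 16)→(8, 0): d=(4,-16) top-left  bias=+0
    (4,0)@(9, 1): e=[3,25,20] → X
    (5,0)@(11, 1): e=[3,-7,52] → .
    (4,1)@(9, 3): e=[9,11,28] → X
    (5,1)@(11, 3): e=[9,-21,60] → .
    (3,2)@(7, 5): e=[15,29,4] → X
    (4,2)@(9, 5): e=[15,-3,36] → .
    (3,3)@(7, 7): e=[21,15,12] → X
    (4,3)@(9, 7): e=[21,-17,44] → .
    (3,4)@(7, 9): e=[27,1,20] → X
    (4,4)@(9, 9): e=[27,-31,52] → .
    (3,5)@(7, 11): e=[33,-13,28] → .
    (2,6)@(5, 13): e=[39,5,4] → X
  covered (6 px):
    . . . . X . . .
    . . . . X . . .
    . . . X . . . .
    . . . X . . . .
    . . . X . . . .
    . . . . . . . .
    . . X . . . . .
    . . . . . . . .

Result: 28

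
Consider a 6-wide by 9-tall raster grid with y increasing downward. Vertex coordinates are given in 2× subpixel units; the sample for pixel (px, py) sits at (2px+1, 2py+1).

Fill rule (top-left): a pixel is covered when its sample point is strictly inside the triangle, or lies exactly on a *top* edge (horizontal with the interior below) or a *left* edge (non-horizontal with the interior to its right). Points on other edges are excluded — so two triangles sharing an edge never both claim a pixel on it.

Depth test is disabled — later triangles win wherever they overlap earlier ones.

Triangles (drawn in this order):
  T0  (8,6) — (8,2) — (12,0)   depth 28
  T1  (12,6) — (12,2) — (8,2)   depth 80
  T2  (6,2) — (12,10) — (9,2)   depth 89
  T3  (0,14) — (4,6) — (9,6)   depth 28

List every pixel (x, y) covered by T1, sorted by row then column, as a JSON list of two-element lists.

T0:
  2·area = 16
  edge (8, 6)→(8, 2): d=(0,-4) top-left  bias=+0
  edge (8, 2)→(12, 0): d=(4,-2) top-left  bias=+0
  edge (12, 0)→(8, 6): d=(-4,6) right/bottom  bias=-1
    (5,0)@(11, 1): e=[12,2,2] → █
    (4,1)@(9, 3): e=[4,6,6] → █
    (5,1)@(11, 3): e=[12,10,-6] → ·
    (4,2)@(9, 5): e=[4,14,-2] → ·
  covered (2 px):
    · · · · · █
    · · · · █ ·
    · · · · · ·
    · · · · · ·
    · · · · · ·
    · · · · · ·
    · · · · · ·
    · · · · · ·
    · · · · · ·
T1:
  2·area = 16  (B↔C swapped to make it positive)
  edge (12, 6)→(8, 2): d=(-4,-4) top-left  bias=+0
  edge (8, 2)→(12, 2): d=(4,0) top-left  bias=+0
  edge (12, 2)→(12, 6): d=(0,4) right/bottom  bias=-1
    (3,0)@(7, 1): e=[0,-4,20] → ·  [on edge]
    (4,1)@(9, 3): e=[0,4,12] → █  [on edge]
    (5,1)@(11, 3): e=[8,4,4] → █
    (4,2)@(9, 5): e=[-8,12,12] → ·
    (5,2)@(11, 5): e=[0,12,4] → █  [on edge]
    (5,3)@(11, 7): e=[-8,20,4] → ·
  covered (3 px):
    · · · · · ·
    · · · · █ █
    · · · · · █
    · · · · · ·
    · · · · · ·
    · · · · · ·
    · · · · · ·
    · · · · · ·
    · · · · · ·
T2:
  2·area = 24  (B↔C swapped to make it positive)
  edge (6, 2)→(9, 2): d=(3,0) top-left  bias=+0
  edge (9, 2)→(12, 10): d=(3,8) right/bottom  bias=-1
  edge (12, 10)→(6, 2): d=(-6,-8) top-left  bias=+0
    (3,1)@(7, 3): e=[3,19,2] → █
    (4,1)@(9, 3): e=[3,3,18] → █
    (5,1)@(11, 3): e=[3,-13,34] → ·
    (3,2)@(7, 5): e=[9,25,-10] → ·
    (4,2)@(9, 5): e=[9,9,6] → █
    (5,2)@(11, 5): e=[9,-7,22] → ·
    (4,3)@(9, 7): e=[15,15,-6] → ·
  covered (3 px):
    · · · · · ·
    · · · █ █ ·
    · · · · █ ·
    · · · · · ·
    · · · · · ·
    · · · · · ·
    · · · · · ·
    · · · · · ·
    · · · · · ·
T3:
  2·area = 40
  edge (0, 14)→(4, 6): d=(4,-8) top-left  bias=+0
  edge (4, 6)→(9, 6): d=(5,0) top-left  bias=+0
  edge (9, 6)→(0, 14): d=(-9,8) right/bottom  bias=-1
    (2,3)@(5, 7): e=[12,5,23] → █
    (3,3)@(7, 7): e=[28,5,7] → █
    (4,3)@(9, 7): e=[44,5,-9] → ·
    (1,4)@(3, 9): e=[4,15,21] → █
    (3,4)@(7, 9): e=[36,15,-11] → ·
    (1,5)@(3, 11): e=[12,25,3] → █
    (2,5)@(5, 11): e=[28,25,-13] → ·
    (0,6)@(1, 13): e=[4,35,1] → █
    (1,6)@(3, 13): e=[20,35,-15] → ·
    (0,7)@(1, 15): e=[12,45,-17] → ·
  covered (6 px):
    · · · · · ·
    · · · · · ·
    · · · · · ·
    · · █ █ · ·
    · █ █ · · ·
    · █ · · · ·
    █ · · · · ·
    · · · · · ·
    · · · · · ·

Final: [[4,1],[5,1],[5,2]]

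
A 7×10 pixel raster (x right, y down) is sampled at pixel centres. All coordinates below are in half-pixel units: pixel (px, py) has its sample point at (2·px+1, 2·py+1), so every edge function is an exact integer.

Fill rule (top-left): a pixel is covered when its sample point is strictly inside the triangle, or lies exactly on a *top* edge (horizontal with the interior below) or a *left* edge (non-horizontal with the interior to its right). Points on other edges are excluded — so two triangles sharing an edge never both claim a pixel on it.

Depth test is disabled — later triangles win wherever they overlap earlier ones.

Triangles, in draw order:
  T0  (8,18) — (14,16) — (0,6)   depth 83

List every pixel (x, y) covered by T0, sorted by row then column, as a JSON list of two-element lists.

T0:
  2·area = 88  (B↔C swapped to make it positive)
  edge (8, 18)→(0, 6): d=(-8,-12) top-left  bias=+0
  edge (0, 6)→(14, 16): d=(14,10) right/bottom  bias=-1
  edge (14, 16)→(8, 18): d=(-6,2) right/bottom  bias=-1
    (0,3)@(1, 7): e=[4,4,80] → █
    (1,3)@(3, 7): e=[28,-16,76] → ·
    (0,4)@(1, 9): e=[-12,32,68] → ·
    (1,4)@(3, 9): e=[12,12,64] → █
    (2,4)@(5, 9): e=[36,-8,60] → ·
    (1,5)@(3, 11): e=[-4,40,52] → ·
    (2,5)@(5, 11): e=[20,20,48] → █
    (3,5)@(7, 11): e=[44,0,44] → ·  [on edge]
    (2,6)@(5, 13): e=[4,48,36] → █
    (3,6)@(7, 13): e=[28,28,32] → █
    (4,6)@(9, 13): e=[52,8,28] → █
    (5,6)@(11, 13): e=[76,-12,24] → ·
    (5,8)@(11, 17): e=[44,44,0] → ·  [on edge]
    (2,9)@(5, 19): e=[-44,132,0] → ·  [on edge]
  covered (10 px):
    · · · · · · ·
    · · · · · · ·
    · · · · · · ·
    █ · · · · · ·
    · █ · · · · ·
    · · █ · · · ·
    · · █ █ █ · ·
    · · · █ █ █ ·
    · · · · █ · ·
    · · · · · · ·

Answer: [[0,3],[1,4],[2,5],[2,6],[3,6],[4,6],[3,7],[4,7],[5,7],[4,8]]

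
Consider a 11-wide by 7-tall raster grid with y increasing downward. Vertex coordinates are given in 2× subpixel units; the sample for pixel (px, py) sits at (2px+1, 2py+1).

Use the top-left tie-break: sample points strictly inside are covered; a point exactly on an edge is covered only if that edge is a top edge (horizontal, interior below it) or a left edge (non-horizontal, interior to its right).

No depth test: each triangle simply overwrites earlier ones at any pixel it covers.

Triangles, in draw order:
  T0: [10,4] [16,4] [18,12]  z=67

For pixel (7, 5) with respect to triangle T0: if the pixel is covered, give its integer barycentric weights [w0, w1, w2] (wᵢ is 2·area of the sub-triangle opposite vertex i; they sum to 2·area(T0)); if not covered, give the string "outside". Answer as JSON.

T0:
  2·area = 48
  edge (10, 4)→(16, 4): d=(6,0) top-left  bias=+0
  edge (16, 4)→(18, 12): d=(2,8) right/bottom  bias=-1
  edge (18, 12)→(10, 4): d=(-8,-8) top-left  bias=+0
    (3,0)@(7, 1): e=[-18,66,0] → ·  [on edge]
    (4,1)@(9, 3): e=[-6,54,0] → ·  [on edge]
    (5,2)@(11, 5): e=[6,42,0] → #  [on edge]
    (6,2)@(13, 5): e=[6,26,16] → #
    (7,2)@(15, 5): e=[6,10,32] → #
    (8,2)@(17, 5): e=[6,-6,48] → ·
    (5,3)@(11, 7): e=[18,46,-16] → ·
    (6,3)@(13, 7): e=[18,30,0] → #  [on edge]
    (8,3)@(17, 7): e=[18,-2,32] → ·
    (6,4)@(13, 9): e=[30,34,-16] → ·
    (7,4)@(15, 9): e=[30,18,0] → #  [on edge]
    (8,4)@(17, 9): e=[30,2,16] → #
    (8,5)@(17, 11): e=[42,6,0] → #  [on edge]
    (9,6)@(19, 13): e=[54,-6,0] → ·  [on edge]
  covered (8 px):
    · · · · · · · · · · ·
    · · · · · · · · · · ·
    · · · · · # # # · · ·
    · · · · · · # # · · ·
    · · · · · · · # # · ·
    · · · · · · · · # · ·
    · · · · · · · · · · ·

Final: "outside"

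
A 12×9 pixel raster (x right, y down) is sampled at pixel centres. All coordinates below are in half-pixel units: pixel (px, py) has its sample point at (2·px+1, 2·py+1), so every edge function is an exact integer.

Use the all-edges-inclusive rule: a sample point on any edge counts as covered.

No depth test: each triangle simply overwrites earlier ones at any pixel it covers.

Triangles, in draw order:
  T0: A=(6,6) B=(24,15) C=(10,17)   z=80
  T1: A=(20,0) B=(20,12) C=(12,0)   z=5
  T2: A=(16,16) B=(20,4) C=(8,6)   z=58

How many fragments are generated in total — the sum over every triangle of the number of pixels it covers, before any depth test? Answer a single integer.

T0:
  2·area = 162
  edge (6, 6)→(24, 15): d=(18,9) inclusive
  edge (24, 15)→(10, 17): d=(-14,2) inclusive
  edge (10, 17)→(6, 6): d=(-4,-11) inclusive
    (3,3)@(7, 7): e=[9,146,7] → #
    (4,3)@(9, 7): e=[-9,142,29] → ·
    (3,4)@(7, 9): e=[45,118,-1] → ·
    (4,4)@(9, 9): e=[27,114,21] → #
    (5,4)@(11, 9): e=[9,110,43] → #
    (6,4)@(13, 9): e=[-9,106,65] → ·
    (4,5)@(9, 11): e=[63,86,13] → #
    (6,5)@(13, 11): e=[27,78,57] → #
    (7,5)@(15, 11): e=[9,74,79] → #
    (8,5)@(17, 11): e=[-9,70,101] → ·
    (4,6)@(9, 13): e=[99,58,5] → #
    (8,6)@(17, 13): e=[27,42,93] → #
  covered (20 px):
    · · · · · · · · · · · ·
    · · · · · · · · · · · ·
    · · · · · · · · · · · ·
    · · · # · · · · · · · ·
    · · · · # # · · · · · ·
    · · · · # # # # · · · ·
    · · · · # # # # # # · ·
    · · · · · # # # # # # #
    · · · · · · · · · · · ·
T1:
  2·area = 96
  edge (20, 0)→(20, 12): d=(0,12) inclusive
  edge (20, 12)→(12, 0): d=(-8,-12) inclusive
  edge (12, 0)→(20, 0): d=(8,0) inclusive
    (6,0)@(13, 1): e=[84,4,8] → #
    (7,0)@(15, 1): e=[60,28,8] → #
    (8,0)@(17, 1): e=[36,52,8] → #
    (9,0)@(19, 1): e=[12,76,8] → #
    (10,0)@(21, 1): e=[-12,100,8] → ·
    (6,1)@(13, 3): e=[84,-12,24] → ·
    (7,1)@(15, 3): e=[60,12,24] → #
    (10,1)@(21, 3): e=[-12,84,24] → ·
    (7,2)@(15, 5): e=[60,-4,40] → ·
    (8,2)@(17, 5): e=[36,20,40] → #
    (10,2)@(21, 5): e=[-12,68,40] → ·
    (8,3)@(17, 7): e=[36,4,56] → #
  covered (12 px):
    · · · · · · # # # # · ·
    · · · · · · · # # # · ·
    · · · · · · · · # # · ·
    · · · · · · · · # # · ·
    · · · · · · · · · # · ·
    · · · · · · · · · · · ·
    · · · · · · · · · · · ·
    · · · · · · · · · · · ·
    · · · · · · · · · · · ·
T2:
  2·area = 136  (B↔C swapped to make it positive)
  edge (16, 16)→(8, 6): d=(-8,-10) inclusive
  edge (8, 6)→(20, 4): d=(12,-2) inclusive
  edge (20, 4)→(16, 16): d=(-4,12) inclusive
    (10,0)@(21, 1): e=[170,-34,0] → ·  [on edge]
    (7,2)@(15, 5): e=[78,2,56] → #
    (8,2)@(17, 5): e=[98,6,32] → #
    (9,2)@(19, 5): e=[118,10,8] → #
    (10,2)@(21, 5): e=[138,14,-16] → ·
    (4,3)@(9, 7): e=[2,14,120] → #
    (5,3)@(11, 7): e=[22,18,96] → #
    (6,3)@(13, 7): e=[42,22,72] → #
    (9,3)@(19, 7): e=[102,34,0] → #  [on edge]
    (10,3)@(21, 7): e=[122,38,-24] → ·
    (4,4)@(9, 9): e=[-14,38,112] → ·
    (5,4)@(11, 9): e=[6,42,88] → #
    (8,6)@(17, 13): e=[34,102,0] → #  [on edge]
  covered (18 px):
    · · · · · · · · · · · ·
    · · · · · · · · · · · ·
    · · · · · · · # # # · ·
    · · · · # # # # # # · ·
    · · · · · # # # # · · ·
    · · · · · · # # # · · ·
    · · · · · · · # # · · ·
    · · · · · · · · · · · ·
    · · · · · · · · · · · ·

Answer: 50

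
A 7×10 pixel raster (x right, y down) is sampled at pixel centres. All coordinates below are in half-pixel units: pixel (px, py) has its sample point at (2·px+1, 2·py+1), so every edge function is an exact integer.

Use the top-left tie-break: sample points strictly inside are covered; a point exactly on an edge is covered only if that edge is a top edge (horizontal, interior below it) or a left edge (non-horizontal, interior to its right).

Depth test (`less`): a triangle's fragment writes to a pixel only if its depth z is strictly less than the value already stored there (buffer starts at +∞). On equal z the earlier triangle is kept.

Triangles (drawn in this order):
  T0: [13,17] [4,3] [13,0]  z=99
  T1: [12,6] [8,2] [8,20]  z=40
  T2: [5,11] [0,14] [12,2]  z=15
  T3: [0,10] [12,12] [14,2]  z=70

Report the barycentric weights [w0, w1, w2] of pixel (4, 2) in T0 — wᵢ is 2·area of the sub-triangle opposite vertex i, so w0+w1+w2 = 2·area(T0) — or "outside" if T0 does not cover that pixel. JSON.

T0:
  2·area = 153
  edge (13, 17)→(4, 3): d=(-9,-14) top-left  bias=+0
  edge (4, 3)→(13, 0): d=(9,-3) top-left  bias=+0
  edge (13, 0)→(13, 17): d=(0,17) right/bottom  bias=-1
    (5,0)@(11, 1): e=[116,3,34] → █
    (6,0)@(13, 1): e=[144,9,0] → ·  [on edge]
    (2,1)@(5, 3): e=[14,3,136] → █
    (3,1)@(7, 3): e=[42,9,102] → █
    (4,1)@(9, 3): e=[70,15,68] → █
    (6,1)@(13, 3): e=[126,27,0] → ·  [on edge]
    (2,2)@(5, 5): e=[-4,21,136] → ·
    (3,2)@(7, 5): e=[24,27,102] → █
    (6,2)@(13, 5): e=[108,45,0] → ·  [on edge]
    (3,3)@(7, 7): e=[6,45,102] → █
    (6,3)@(13, 7): e=[90,63,0] → ·  [on edge]
    (3,4)@(7, 9): e=[-12,63,102] → ·
    (6,4)@(13, 9): e=[72,81,0] → ·  [on edge]
    (6,5)@(13, 11): e=[54,99,0] → ·  [on edge]
    (6,6)@(13, 13): e=[36,117,0] → ·  [on edge]
    (6,7)@(13, 15): e=[18,135,0] → ·  [on edge]
    (6,8)@(13, 17): e=[0,153,0] → ·  [on edge]
    (6,9)@(13, 19): e=[-18,171,0] → ·  [on edge]
  covered (15 px):
    · · · · · █ ·
    · · █ █ █ █ ·
    · · · █ █ █ ·
    · · · █ █ █ ·
    · · · · █ █ ·
    · · · · · █ ·
    · · · · · █ ·
    · · · · · · ·
    · · · · · · ·
    · · · · · · ·
T1:
  2·area = 72  (B↔C swapped to make it positive)
  edge (12, 6)→(8, 20): d=(-4,14) right/bottom  bias=-1
  edge (8, 20)→(8, 2): d=(0,-18) top-left  bias=+0
  edge (8, 2)→(12, 6): d=(4,4) right/bottom  bias=-1
    (3,0)@(7, 1): e=[90,-18,0] → ·  [on edge]
    (4,1)@(9, 3): e=[54,18,0] → ·  [on edge]
    (4,2)@(9, 5): e=[46,18,8] → █
    (5,2)@(11, 5): e=[18,54,0] → ·  [on edge]
    (4,3)@(9, 7): e=[38,18,16] → █
    (5,3)@(11, 7): e=[10,54,8] → █
    (6,3)@(13, 7): e=[-18,90,0] → ·  [on edge]
    (4,4)@(9, 9): e=[30,18,24] → █
    (6,4)@(13, 9): e=[-26,90,8] → ·
    (4,5)@(9, 11): e=[22,18,32] → █
    (5,5)@(11, 11): e=[-6,54,24] → ·
    (4,6)@(9, 13): e=[14,18,40] → █
  covered (8 px):
    · · · · · · ·
    · · · · · · ·
    · · · · █ · ·
    · · · · █ █ ·
    · · · · █ █ ·
    · · · · █ · ·
    · · · · █ · ·
    · · · · █ · ·
    · · · · · · ·
    · · · · · · ·
T2:
  2·area = 24
  edge (5, 11)→(0, 14): d=(-5,3) right/bottom  bias=-1
  edge (0, 14)→(12, 2): d=(12,-12) top-left  bias=+0
  edge (12, 2)→(5, 11): d=(-7,9) right/bottom  bias=-1
    (6,0)@(13, 1): e=[26,0,-2] → ·  [on edge]
    (5,1)@(11, 3): e=[22,0,2] → █  [on edge]
    (6,1)@(13, 3): e=[16,24,-16] → ·
    (4,2)@(9, 5): e=[18,0,6] → █  [on edge]
    (5,2)@(11, 5): e=[12,24,-12] → ·
    (3,3)@(7, 7): e=[14,0,10] → █  [on edge]
    (4,3)@(9, 7): e=[8,24,-8] → ·
    (2,4)@(5, 9): e=[10,0,14] → █  [on edge]
    (3,4)@(7, 9): e=[4,24,-4] → ·
    (1,5)@(3, 11): e=[6,0,18] → █  [on edge]
    (2,5)@(5, 11): e=[0,24,0] → ·  [on edge]
    (0,6)@(1, 13): e=[2,0,22] → █  [on edge]
  covered (6 px):
    · · · · · · ·
    · · · · · █ ·
    · · · · █ · ·
    · · · █ · · ·
    · · █ · · · ·
    · █ · · · · ·
    █ · · · · · ·
    · · · · · · ·
    · · · · · · ·
    · · · · · · ·
T3:
  2·area = 124  (B↔C swapped to make it positive)
  edge (0, 10)→(14, 2): d=(14,-8) top-left  bias=+0
  edge (14, 2)→(12, 12): d=(-2,10) right/bottom  bias=-1
  edge (12, 12)→(0, 10): d=(-12,-2) top-left  bias=+0
    (6,1)@(13, 3): e=[6,8,110] → █
    (4,2)@(9, 5): e=[2,44,78] → █
    (5,2)@(11, 5): e=[18,24,82] → █
    (3,3)@(7, 7): e=[14,60,50] → █
    (6,3)@(13, 7): e=[62,0,62] → ·  [on edge]
    (1,4)@(3, 9): e=[10,96,18] → █
    (2,4)@(5, 9): e=[26,76,22] → █
    (6,4)@(13, 9): e=[90,-4,38] → ·
    (1,5)@(3, 11): e=[38,92,-6] → ·
    (2,5)@(5, 11): e=[54,72,-2] → ·
    (3,5)@(7, 11): e=[70,52,2] → █
    (6,5)@(13, 11): e=[118,-8,14] → ·
    (5,8)@(11, 17): e=[186,0,-62] → ·  [on edge]
  covered (15 px):
    · · · · · · ·
    · · · · · · █
    · · · · █ █ █
    · · · █ █ █ ·
    · █ █ █ █ █ ·
    · · · █ █ █ ·
    · · · · · · ·
    · · · · · · ·
    · · · · · · ·
    · · · · · · ·

Answer: [33,68,52]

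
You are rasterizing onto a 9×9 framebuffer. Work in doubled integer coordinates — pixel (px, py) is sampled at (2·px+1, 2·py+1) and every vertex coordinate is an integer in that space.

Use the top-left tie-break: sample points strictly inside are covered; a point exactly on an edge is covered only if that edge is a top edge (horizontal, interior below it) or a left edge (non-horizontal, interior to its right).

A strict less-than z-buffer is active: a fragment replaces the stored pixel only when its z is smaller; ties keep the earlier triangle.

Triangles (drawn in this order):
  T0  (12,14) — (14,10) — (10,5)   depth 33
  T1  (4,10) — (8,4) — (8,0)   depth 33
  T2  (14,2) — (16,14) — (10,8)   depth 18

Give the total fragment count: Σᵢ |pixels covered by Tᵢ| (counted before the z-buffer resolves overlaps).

T0:
  2·area = 26  (B↔C swapped to make it positive)
  edge (12, 14)→(10, 5): d=(-2,-9) top-left  bias=+0
  edge (10, 5)→(14, 10): d=(4,5) right/bottom  bias=-1
  edge (14, 10)→(12, 14): d=(-2,4) right/bottom  bias=-1
    (5,3)@(11, 7): e=[5,3,18] → █
    (6,3)@(13, 7): e=[23,-7,10] → ·
    (5,4)@(11, 9): e=[1,11,14] → █
    (6,4)@(13, 9): e=[19,1,6] → █
    (7,4)@(15, 9): e=[37,-9,-2] → ·
    (5,5)@(11, 11): e=[-3,19,10] → ·
    (6,5)@(13, 11): e=[15,9,2] → █
    (7,5)@(15, 11): e=[33,-1,-6] → ·
    (6,6)@(13, 13): e=[11,17,-2] → ·
  covered (4 px):
    · · · · · · · · ·
    · · · · · · · · ·
    · · · · · · · · ·
    · · · · · █ · · ·
    · · · · · █ █ · ·
    · · · · · · █ · ·
    · · · · · · · · ·
    · · · · · · · · ·
    · · · · · · · · ·
T1:
  2·area = 16  (B↔C swapped to make it positive)
  edge (4, 10)→(8, 0): d=(4,-10) top-left  bias=+0
  edge (8, 0)→(8, 4): d=(0,4) right/bottom  bias=-1
  edge (8, 4)→(4, 10): d=(-4,6) right/bottom  bias=-1
    (3,1)@(7, 3): e=[2,4,10] → █
    (4,1)@(9, 3): e=[22,-4,-2] → ·
    (3,2)@(7, 5): e=[10,4,2] → █
    (4,2)@(9, 5): e=[30,-4,-10] → ·
    (3,3)@(7, 7): e=[18,4,-6] → ·
  covered (2 px):
    · · · · · · · · ·
    · · · █ · · · · ·
    · · · █ · · · · ·
    · · · · · · · · ·
    · · · · · · · · ·
    · · · · · · · · ·
    · · · · · · · · ·
    · · · · · · · · ·
    · · · · · · · · ·
T2:
  2·area = 60
  edge (14, 2)→(16, 14): d=(2,12) right/bottom  bias=-1
  edge (16, 14)→(10, 8): d=(-6,-6) top-left  bias=+0
  edge (10, 8)→(14, 2): d=(4,-6) top-left  bias=+0
    (1,0)@(3, 1): e=[130,0,-70] → ·  [on edge]
    (2,1)@(5, 3): e=[110,0,-50] → ·  [on edge]
    (3,2)@(7, 5): e=[90,0,-30] → ·  [on edge]
    (6,2)@(13, 5): e=[18,36,6] → █
    (7,2)@(15, 5): e=[-6,48,18] → ·
    (4,3)@(9, 7): e=[70,0,-10] → ·  [on edge]
    (5,3)@(11, 7): e=[46,12,2] → █
    (7,3)@(15, 7): e=[-2,36,26] → ·
    (5,4)@(11, 9): e=[50,0,10] → █  [on edge]
    (7,4)@(15, 9): e=[2,24,34] → █
    (8,4)@(17, 9): e=[-22,36,46] → ·
    (5,5)@(11, 11): e=[54,-12,18] → ·
    (6,5)@(13, 11): e=[30,0,30] → █  [on edge]
    (7,6)@(15, 13): e=[10,0,50] → █  [on edge]
    (8,7)@(17, 15): e=[-10,0,70] → ·  [on edge]
  covered (9 px):
    · · · · · · · · ·
    · · · · · · · · ·
    · · · · · · █ · ·
    · · · · · █ █ · ·
    · · · · · █ █ █ ·
    · · · · · · █ █ ·
    · · · · · · · █ ·
    · · · · · · · · ·
    · · · · · · · · ·

Result: 15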